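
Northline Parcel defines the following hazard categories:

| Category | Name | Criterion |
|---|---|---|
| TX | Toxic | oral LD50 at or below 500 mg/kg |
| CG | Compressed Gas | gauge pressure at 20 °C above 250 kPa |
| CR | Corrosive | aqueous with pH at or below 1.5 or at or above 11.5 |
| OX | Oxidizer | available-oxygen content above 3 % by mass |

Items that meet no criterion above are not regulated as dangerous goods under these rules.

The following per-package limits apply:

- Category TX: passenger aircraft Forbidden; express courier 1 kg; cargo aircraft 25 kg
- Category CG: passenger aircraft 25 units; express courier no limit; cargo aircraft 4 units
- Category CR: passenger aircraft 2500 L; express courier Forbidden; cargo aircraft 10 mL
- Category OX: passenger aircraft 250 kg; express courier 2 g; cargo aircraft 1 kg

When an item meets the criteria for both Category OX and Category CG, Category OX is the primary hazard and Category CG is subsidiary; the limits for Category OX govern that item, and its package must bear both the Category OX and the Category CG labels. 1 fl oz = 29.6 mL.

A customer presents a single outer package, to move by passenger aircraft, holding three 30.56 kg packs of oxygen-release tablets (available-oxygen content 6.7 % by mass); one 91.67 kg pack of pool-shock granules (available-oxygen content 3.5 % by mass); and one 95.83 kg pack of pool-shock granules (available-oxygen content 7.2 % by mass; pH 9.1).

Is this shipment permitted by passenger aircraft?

With available-oxygen content 6.7 % by mass (> 3 % by mass), the oxygen-release tablets fall in Category OX.
With available-oxygen content 3.5 % by mass (> 3 % by mass), the pool-shock granules fall in Category OX.
Available-oxygen content 7.2 % by mass meets the Category OX criterion (Oxidizer), so the pool-shock granules are Category OX.
Category OX net quantity: (three 30.56 kg packs = 91.68 kg) + 91.67 kg + 95.83 kg = 279.18 kg.
That exceeds the Category OX passenger aircraft limit of 250 kg.

No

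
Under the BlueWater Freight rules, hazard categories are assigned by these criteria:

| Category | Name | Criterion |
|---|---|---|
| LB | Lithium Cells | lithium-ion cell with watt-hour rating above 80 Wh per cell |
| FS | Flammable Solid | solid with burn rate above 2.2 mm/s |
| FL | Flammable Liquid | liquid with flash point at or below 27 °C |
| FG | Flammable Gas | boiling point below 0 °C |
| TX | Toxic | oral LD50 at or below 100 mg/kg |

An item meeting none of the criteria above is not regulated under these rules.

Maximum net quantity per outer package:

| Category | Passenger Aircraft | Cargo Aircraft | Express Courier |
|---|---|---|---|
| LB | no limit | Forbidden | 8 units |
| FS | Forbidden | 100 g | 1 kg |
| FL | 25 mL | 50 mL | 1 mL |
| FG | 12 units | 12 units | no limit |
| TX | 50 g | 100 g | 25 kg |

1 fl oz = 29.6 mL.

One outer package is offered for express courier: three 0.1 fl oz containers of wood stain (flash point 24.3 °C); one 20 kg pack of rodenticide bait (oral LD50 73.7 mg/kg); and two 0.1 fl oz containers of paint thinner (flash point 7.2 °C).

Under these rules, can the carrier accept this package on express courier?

No

Flash point 24.3 °C meets the Category FL criterion (Flammable Liquid), so the wood stain is Category FL.
The rodenticide bait has oral LD50 73.7 mg/kg, which is ≤ 100 mg/kg, so it is Category TX (Toxic).
The paint thinner has flash point 7.2 °C, which is ≤ 27 °C, so it is Category FL (Flammable Liquid).
Category FL net quantity: (three 0.1 fl oz containers = 8.88 mL) + (two 0.1 fl oz containers = 5.92 mL) = 14.8 mL.
14.8 mL exceeds the express courier limit of 1 mL for Category FL.
Category TX quantity: 20 kg.
20 kg ≤ 25 kg (express courier limit, Category TX) — within limit.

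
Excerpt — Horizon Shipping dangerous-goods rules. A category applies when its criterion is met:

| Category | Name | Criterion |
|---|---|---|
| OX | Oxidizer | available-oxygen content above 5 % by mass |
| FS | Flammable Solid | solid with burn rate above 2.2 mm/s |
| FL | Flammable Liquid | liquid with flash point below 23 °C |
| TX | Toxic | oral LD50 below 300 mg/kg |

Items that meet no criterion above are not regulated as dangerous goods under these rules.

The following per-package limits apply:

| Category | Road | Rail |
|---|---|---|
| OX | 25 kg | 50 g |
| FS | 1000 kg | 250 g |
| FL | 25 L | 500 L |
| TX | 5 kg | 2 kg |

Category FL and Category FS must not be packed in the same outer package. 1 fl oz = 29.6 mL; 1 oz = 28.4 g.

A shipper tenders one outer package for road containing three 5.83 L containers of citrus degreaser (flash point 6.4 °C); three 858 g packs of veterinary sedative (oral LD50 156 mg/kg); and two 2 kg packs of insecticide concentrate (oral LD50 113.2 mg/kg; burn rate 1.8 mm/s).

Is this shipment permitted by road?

The citrus degreaser has flash point 6.4 °C, which is < 23 °C, so it is Category FL (Flammable Liquid).
With oral LD50 156 mg/kg (< 300 mg/kg), the veterinary sedative falls in Category TX.
Insecticide concentrate: oral LD50 113.2 mg/kg < 300 mg/kg → Category TX (Toxic).
Category FL quantity: three 5.83 L containers = 17.49 L.
17.49 L ≤ 25 L (road limit, Category FL) — within limit.
Category TX net quantity: (three 858 g packs = 2.574 kg) + (two 2 kg packs = 4 kg) = 6.574 kg.
6.574 kg exceeds the road limit of 5 kg for Category TX.
The segregation rule (Category FL with Category FS) does not apply to Category FL with Category TX.

No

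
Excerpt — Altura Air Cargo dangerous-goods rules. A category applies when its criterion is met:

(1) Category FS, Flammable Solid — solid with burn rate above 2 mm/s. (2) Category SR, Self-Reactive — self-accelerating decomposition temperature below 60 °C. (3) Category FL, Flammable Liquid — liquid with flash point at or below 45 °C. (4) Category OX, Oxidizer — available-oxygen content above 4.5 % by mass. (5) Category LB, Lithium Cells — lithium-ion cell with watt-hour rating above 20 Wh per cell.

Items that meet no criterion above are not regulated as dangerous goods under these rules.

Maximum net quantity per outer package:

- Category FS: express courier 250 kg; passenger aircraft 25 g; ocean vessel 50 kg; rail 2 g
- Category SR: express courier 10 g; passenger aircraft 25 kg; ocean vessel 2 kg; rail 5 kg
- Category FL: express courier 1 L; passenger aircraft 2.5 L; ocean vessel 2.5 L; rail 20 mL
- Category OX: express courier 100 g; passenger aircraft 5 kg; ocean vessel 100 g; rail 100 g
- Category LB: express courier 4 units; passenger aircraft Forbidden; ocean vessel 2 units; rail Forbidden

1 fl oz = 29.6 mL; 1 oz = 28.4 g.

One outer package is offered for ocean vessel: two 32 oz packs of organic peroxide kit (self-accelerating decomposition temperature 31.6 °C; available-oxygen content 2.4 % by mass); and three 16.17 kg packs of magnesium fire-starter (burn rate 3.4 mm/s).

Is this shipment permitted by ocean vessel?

Yes

The organic peroxide kit has self-accelerating decomposition temperature 31.6 °C, which is < 60 °C, so it is Category SR (Self-Reactive).
The magnesium fire-starter has burn rate 3.4 mm/s, which is > 2 mm/s, so it is Category FS (Flammable Solid).
Category FS quantity: three 16.17 kg packs = 48.51 kg.
48.51 kg is within the ocean vessel limit of 50 kg for Category FS.
Category SR quantity: two 32 oz packs = 1817.6 g.
That is within the Category SR ocean vessel limit of 2 kg.
Every hazard category is within its ocean vessel limit and no segregation rule is violated.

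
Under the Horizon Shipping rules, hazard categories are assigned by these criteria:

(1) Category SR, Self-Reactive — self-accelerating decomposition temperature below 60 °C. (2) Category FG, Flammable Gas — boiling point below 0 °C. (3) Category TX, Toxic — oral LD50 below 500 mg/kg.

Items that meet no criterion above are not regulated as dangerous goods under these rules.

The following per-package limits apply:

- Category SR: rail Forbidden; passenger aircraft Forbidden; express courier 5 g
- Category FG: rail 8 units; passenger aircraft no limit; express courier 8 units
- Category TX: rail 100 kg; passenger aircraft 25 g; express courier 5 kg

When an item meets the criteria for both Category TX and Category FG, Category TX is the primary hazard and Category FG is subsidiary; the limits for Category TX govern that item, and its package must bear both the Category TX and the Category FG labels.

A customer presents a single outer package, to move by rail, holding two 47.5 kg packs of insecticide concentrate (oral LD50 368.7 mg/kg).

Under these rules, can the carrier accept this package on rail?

The insecticide concentrate has oral LD50 368.7 mg/kg, which is < 500 mg/kg, so it is Category TX (Toxic).
Category TX quantity: two 47.5 kg packs = 95 kg.
95 kg ≤ 100 kg (rail limit, Category TX) — within limit.

Yes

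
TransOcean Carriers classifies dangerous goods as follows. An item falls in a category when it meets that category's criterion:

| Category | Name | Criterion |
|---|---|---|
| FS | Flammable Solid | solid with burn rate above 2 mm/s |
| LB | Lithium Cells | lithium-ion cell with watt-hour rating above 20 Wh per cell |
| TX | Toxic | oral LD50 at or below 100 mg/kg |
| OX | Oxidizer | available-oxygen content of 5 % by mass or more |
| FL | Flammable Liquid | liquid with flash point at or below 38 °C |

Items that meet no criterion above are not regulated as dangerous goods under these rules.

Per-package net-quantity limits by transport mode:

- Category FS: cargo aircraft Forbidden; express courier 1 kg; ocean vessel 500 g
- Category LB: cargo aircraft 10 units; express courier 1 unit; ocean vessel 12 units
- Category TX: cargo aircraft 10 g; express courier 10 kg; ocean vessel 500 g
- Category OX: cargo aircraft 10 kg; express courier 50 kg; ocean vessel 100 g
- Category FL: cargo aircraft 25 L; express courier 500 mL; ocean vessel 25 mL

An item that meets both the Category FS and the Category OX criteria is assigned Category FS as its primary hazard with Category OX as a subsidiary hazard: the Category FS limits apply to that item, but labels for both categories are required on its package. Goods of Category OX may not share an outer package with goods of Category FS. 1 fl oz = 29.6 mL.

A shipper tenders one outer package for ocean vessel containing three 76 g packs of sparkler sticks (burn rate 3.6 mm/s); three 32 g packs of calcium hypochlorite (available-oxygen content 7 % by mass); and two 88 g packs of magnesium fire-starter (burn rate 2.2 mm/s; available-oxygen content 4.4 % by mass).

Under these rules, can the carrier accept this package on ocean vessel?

The sparkler sticks have burn rate 3.6 mm/s, which is > 2 mm/s, so they are Category FS (Flammable Solid).
Available-oxygen content 7 % by mass meets the Category OX criterion (Oxidizer), so the calcium hypochlorite is Category OX.
Burn rate 2.2 mm/s meets the Category FS criterion (Flammable Solid), so the magnesium fire-starter is Category FS.
Category OX quantity: three 32 g packs = 96 g.
96 g is within the ocean vessel limit of 100 g for Category OX.
Category FS net quantity: (three 76 g packs = 228 g) + (two 88 g packs = 176 g) = 404 g.
404 g is within the ocean vessel limit of 500 g for Category FS.
Category OX and Category FS may not share an outer package.

No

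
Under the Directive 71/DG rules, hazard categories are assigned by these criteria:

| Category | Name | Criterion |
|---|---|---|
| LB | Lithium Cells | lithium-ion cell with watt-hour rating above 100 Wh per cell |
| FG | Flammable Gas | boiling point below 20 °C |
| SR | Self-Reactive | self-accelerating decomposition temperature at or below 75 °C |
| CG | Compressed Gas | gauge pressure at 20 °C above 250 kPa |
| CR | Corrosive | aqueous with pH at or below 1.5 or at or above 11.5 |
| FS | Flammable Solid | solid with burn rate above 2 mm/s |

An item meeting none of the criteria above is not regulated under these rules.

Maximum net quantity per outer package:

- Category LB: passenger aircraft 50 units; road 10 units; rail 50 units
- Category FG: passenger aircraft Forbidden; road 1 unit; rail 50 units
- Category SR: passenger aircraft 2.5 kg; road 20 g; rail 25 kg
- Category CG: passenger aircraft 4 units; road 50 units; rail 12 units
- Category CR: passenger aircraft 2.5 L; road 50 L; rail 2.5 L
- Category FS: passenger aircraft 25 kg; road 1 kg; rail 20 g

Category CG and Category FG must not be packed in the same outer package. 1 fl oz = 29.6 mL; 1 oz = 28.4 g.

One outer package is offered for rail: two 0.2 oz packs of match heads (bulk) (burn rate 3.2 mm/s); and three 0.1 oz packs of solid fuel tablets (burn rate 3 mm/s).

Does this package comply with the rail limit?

Yes

The match heads (bulk) have burn rate 3.2 mm/s, which is > 2 mm/s, so they are Category FS (Flammable Solid).
Burn rate 3 mm/s meets the Category FS criterion (Flammable Solid), so the solid fuel tablets are Category FS.
Total Category FS: (two 0.2 oz packs = 11.36 g) + (three 0.1 oz packs = 8.52 g) = 19.88 g.
19.88 g is within the rail limit of 20 g for Category FS.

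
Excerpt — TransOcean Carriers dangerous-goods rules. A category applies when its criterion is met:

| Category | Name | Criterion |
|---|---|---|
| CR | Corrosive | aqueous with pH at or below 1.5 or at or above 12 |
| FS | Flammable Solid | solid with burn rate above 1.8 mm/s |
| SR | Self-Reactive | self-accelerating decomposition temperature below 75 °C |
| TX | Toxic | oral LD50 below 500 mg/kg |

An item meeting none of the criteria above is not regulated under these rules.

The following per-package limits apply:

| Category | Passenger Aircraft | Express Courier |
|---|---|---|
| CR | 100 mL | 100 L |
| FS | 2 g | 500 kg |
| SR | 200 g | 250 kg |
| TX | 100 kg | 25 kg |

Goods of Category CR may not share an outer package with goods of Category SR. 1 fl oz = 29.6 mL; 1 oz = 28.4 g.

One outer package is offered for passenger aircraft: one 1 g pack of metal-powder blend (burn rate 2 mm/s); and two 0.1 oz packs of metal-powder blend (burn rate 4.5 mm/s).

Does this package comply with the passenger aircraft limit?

No

Metal-powder blend: burn rate 2 mm/s > 1.8 mm/s → Category FS (Flammable Solid).
Metal-powder blend: burn rate 4.5 mm/s > 1.8 mm/s → Category FS (Flammable Solid).
Category FS net quantity: 1 g + (two 0.1 oz packs = 5.68 g) = 6.68 g.
6.68 g exceeds the passenger aircraft limit of 2 g for Category FS.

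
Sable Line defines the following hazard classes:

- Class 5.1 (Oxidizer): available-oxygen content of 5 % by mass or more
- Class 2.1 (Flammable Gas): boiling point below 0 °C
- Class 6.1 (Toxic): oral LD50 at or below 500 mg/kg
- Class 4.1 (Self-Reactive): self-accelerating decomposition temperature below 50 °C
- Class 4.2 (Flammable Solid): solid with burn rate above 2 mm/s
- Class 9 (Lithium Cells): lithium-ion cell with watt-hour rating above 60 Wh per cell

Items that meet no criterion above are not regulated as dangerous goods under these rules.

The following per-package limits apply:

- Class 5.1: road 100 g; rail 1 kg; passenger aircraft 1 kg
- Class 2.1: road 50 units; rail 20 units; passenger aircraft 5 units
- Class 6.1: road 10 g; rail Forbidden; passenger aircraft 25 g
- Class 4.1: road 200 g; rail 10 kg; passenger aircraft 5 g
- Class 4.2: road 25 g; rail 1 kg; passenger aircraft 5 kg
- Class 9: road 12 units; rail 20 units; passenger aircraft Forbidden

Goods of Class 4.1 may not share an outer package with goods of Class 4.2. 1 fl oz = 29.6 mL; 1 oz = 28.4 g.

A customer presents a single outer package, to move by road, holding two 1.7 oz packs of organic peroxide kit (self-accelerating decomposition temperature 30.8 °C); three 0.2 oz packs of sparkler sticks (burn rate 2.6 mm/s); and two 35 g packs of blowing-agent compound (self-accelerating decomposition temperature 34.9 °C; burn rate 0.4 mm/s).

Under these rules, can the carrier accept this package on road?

No

Self-accelerating decomposition temperature 30.8 °C meets the Class 4.1 criterion (Self-Reactive), so the organic peroxide kit is Class 4.1.
With burn rate 2.6 mm/s (> 2 mm/s), the sparkler sticks fall in Class 4.2.
With self-accelerating decomposition temperature 34.9 °C (< 50 °C), the blowing-agent compound falls in Class 4.1.
Class 4.1 net quantity: (two 1.7 oz packs = 96.56 g) + (two 35 g packs = 70 g) = 166.56 g.
166.56 g is within the road limit of 200 g for Class 4.1.
Class 4.2 quantity: three 0.2 oz packs = 17.04 g.
That is within the Class 4.2 road limit of 25 g.
Class 4.1 and Class 4.2 may not share an outer package.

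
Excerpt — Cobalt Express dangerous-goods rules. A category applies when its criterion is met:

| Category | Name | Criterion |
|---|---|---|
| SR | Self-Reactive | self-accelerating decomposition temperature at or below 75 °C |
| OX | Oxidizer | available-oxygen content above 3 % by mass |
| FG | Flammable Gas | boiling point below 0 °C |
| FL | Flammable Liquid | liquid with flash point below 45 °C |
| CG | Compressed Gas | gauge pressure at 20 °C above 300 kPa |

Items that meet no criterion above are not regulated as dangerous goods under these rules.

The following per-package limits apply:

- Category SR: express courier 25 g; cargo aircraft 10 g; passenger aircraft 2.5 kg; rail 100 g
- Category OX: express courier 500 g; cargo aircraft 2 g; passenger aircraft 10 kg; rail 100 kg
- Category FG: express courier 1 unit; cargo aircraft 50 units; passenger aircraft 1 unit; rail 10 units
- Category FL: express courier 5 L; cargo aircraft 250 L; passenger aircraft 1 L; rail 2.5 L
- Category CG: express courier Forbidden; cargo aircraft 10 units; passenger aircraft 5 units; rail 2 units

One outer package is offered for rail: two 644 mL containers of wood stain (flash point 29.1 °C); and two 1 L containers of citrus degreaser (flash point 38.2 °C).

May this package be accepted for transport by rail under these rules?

Flash point 29.1 °C meets the Category FL criterion (Flammable Liquid), so the wood stain is Category FL.
Flash point 38.2 °C meets the Category FL criterion (Flammable Liquid), so the citrus degreaser is Category FL.
Category FL net quantity: (two 644 mL containers = 1.288 L) + (two 1 L containers = 2 L) = 3.288 L.
3.288 L > 2.5 L (rail limit, Category FL) — over the limit.

No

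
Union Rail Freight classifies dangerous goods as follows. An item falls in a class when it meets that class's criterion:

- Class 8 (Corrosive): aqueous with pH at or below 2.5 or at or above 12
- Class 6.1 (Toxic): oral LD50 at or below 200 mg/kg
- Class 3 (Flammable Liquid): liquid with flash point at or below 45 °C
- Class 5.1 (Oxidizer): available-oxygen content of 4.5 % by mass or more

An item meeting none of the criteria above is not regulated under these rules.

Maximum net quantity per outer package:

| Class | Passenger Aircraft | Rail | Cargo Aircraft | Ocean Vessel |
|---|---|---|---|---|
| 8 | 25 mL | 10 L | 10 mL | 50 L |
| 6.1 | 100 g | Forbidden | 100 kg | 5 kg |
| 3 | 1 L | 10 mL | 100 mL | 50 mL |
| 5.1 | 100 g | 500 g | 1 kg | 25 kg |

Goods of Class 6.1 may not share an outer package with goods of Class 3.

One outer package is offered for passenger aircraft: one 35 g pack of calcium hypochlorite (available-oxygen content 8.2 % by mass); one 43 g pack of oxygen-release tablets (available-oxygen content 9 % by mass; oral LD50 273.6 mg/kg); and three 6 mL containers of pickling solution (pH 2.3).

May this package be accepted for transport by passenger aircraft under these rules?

Calcium hypochlorite: available-oxygen content 8.2 % by mass ≥ 4.5 % by mass → Class 5.1 (Oxidizer).
The oxygen-release tablets have available-oxygen content 9 % by mass, which is ≥ 4.5 % by mass, so they are Class 5.1 (Oxidizer).
pH 2.3 meets the Class 8 criterion (Corrosive), so the pickling solution is Class 8.
Total Class 5.1: 35 g + 43 g = 78 g.
78 g ≤ 100 g (passenger aircraft limit, Class 5.1) — within limit.
Class 8 quantity: three 6 mL containers = 18 mL.
18 mL ≤ 25 mL (passenger aircraft limit, Class 8) — within limit.
The segregation rule (Class 6.1 with Class 3) does not apply to Class 5.1 with Class 8.
Every hazard class is within its passenger aircraft limit and no segregation rule is violated.

Yes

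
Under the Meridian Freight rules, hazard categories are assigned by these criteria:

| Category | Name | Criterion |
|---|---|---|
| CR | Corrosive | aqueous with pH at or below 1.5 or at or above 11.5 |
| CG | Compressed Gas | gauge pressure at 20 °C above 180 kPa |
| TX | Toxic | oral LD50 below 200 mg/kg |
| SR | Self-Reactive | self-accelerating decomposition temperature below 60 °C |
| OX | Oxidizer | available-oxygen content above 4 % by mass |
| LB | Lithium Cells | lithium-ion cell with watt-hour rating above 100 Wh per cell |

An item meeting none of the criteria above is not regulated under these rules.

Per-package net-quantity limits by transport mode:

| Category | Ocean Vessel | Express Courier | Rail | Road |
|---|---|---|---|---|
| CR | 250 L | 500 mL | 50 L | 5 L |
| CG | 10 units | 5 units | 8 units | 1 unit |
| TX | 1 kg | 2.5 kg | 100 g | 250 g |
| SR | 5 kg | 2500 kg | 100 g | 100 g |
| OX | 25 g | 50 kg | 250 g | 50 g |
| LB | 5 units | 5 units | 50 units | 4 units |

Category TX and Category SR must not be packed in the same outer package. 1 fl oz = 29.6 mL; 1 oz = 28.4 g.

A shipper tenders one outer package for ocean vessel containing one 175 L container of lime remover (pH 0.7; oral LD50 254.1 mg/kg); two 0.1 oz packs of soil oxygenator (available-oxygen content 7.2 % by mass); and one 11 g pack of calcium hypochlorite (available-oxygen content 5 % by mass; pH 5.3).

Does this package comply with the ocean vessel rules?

pH 0.7 meets the Category CR criterion (Corrosive), so the lime remover is Category CR.
The soil oxygenator has available-oxygen content 7.2 % by mass, which is > 4 % by mass, so it is Category OX (Oxidizer).
The calcium hypochlorite has available-oxygen content 5 % by mass, which is > 4 % by mass, so it is Category OX (Oxidizer).
Category OX net quantity: (two 0.1 oz packs = 5.68 g) + 11 g = 16.68 g.
That is within the Category OX ocean vessel limit of 25 g.
Category CR quantity: 175 L.
175 L is within the ocean vessel limit of 250 L for Category CR.
The segregation rule (Category TX with Category SR) does not apply to Category OX with Category CR.
Every hazard category is within its ocean vessel limit and no segregation rule is violated.

Yes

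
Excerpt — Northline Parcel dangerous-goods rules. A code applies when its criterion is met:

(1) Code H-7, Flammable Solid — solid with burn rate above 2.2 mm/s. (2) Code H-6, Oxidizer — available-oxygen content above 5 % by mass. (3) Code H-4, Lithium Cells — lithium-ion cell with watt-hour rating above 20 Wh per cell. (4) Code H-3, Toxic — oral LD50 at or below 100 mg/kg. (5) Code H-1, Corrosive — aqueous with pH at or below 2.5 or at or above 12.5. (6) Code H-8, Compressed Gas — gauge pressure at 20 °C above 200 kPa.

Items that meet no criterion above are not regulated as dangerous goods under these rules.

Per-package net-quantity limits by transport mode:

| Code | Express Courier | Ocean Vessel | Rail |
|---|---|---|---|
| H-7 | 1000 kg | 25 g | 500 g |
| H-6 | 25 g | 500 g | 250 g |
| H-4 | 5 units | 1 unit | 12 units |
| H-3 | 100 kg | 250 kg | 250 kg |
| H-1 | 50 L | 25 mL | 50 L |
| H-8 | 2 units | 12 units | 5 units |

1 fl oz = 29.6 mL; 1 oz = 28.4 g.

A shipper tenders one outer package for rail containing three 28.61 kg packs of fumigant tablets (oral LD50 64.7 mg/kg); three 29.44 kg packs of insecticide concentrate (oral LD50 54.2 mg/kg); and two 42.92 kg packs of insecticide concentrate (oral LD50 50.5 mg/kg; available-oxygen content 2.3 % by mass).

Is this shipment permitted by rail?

The fumigant tablets have oral LD50 64.7 mg/kg, which is ≤ 100 mg/kg, so they are Code H-3 (Toxic).
The insecticide concentrate has oral LD50 54.2 mg/kg, which is ≤ 100 mg/kg, so it is Code H-3 (Toxic).
Insecticide concentrate: oral LD50 50.5 mg/kg ≤ 100 mg/kg → Code H-3 (Toxic).
Total Code H-3: (three 28.61 kg packs = 85.83 kg) + (three 29.44 kg packs = 88.32 kg) + (two 42.92 kg packs = 85.84 kg) = 259.99 kg.
That exceeds the Code H-3 rail limit of 250 kg.

No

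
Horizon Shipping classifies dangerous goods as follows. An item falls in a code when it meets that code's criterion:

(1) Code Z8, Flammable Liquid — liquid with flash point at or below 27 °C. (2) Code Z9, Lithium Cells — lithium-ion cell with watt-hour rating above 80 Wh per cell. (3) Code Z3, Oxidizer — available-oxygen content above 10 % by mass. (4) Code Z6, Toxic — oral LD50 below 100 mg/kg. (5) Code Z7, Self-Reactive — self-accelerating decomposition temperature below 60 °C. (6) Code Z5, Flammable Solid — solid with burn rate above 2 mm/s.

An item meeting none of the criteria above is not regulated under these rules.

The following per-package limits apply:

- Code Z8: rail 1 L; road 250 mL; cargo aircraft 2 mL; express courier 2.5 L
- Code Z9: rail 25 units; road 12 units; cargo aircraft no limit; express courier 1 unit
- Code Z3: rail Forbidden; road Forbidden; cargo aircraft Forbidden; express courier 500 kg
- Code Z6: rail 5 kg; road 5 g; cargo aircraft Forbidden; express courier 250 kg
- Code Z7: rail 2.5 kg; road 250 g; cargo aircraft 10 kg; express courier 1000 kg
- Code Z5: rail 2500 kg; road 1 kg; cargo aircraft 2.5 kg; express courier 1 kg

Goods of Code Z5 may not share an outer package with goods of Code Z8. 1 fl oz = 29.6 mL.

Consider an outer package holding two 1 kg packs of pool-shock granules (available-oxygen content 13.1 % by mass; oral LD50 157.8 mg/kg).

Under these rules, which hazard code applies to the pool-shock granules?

Code Z3

With available-oxygen content 13.1 % by mass (> 10 % by mass), the pool-shock granules fall in Code Z3.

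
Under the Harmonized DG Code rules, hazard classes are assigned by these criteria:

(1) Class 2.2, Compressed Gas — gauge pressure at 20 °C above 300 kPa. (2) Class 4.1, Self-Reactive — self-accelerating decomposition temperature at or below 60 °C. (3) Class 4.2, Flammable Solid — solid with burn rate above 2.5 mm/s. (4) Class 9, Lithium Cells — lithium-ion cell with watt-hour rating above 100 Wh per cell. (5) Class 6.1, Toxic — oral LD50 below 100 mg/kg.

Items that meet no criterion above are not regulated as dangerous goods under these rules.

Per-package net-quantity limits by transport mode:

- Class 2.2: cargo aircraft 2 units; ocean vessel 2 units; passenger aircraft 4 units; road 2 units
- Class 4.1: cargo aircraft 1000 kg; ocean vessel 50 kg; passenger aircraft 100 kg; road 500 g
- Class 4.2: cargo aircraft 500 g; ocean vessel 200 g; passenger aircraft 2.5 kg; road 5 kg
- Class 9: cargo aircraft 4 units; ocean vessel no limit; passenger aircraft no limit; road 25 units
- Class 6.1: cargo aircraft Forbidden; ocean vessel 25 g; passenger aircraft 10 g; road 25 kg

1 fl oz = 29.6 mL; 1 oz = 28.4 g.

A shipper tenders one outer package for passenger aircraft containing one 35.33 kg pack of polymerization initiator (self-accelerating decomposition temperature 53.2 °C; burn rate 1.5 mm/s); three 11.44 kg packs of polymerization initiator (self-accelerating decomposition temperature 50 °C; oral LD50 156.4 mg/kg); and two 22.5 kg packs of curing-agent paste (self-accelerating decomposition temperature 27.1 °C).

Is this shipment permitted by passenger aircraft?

With self-accelerating decomposition temperature 53.2 °C (≤ 60 °C), the polymerization initiator falls in Class 4.1.
Polymerization initiator: self-accelerating decomposition temperature 50 °C ≤ 60 °C → Class 4.1 (Self-Reactive).
With self-accelerating decomposition temperature 27.1 °C (≤ 60 °C), the curing-agent paste falls in Class 4.1.
Class 4.1 net quantity: 35.33 kg + (three 11.44 kg packs = 34.32 kg) + (two 22.5 kg packs = 45 kg) = 114.65 kg.
114.65 kg exceeds the passenger aircraft limit of 100 kg for Class 4.1.

No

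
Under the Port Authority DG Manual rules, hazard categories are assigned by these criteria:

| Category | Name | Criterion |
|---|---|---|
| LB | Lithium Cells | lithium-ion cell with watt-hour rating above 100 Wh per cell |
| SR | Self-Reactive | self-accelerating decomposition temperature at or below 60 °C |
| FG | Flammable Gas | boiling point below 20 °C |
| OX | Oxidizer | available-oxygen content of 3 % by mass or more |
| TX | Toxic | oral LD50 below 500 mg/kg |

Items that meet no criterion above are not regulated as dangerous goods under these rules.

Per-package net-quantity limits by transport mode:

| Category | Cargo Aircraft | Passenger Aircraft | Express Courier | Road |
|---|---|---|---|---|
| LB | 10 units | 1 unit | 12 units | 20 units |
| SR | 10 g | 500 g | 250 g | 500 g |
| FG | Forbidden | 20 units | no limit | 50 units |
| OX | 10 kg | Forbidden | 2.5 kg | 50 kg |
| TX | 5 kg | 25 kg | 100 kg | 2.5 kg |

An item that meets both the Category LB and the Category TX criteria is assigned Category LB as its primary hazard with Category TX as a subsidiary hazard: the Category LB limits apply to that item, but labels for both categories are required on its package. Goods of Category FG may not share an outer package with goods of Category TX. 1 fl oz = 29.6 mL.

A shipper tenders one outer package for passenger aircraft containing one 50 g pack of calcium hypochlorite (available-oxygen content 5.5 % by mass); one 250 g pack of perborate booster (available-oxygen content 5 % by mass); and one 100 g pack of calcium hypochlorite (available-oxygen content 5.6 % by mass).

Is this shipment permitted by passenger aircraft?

Available-oxygen content 5.5 % by mass meets the Category OX criterion (Oxidizer), so the calcium hypochlorite is Category OX.
Available-oxygen content 5 % by mass meets the Category OX criterion (Oxidizer), so the perborate booster is Category OX.
Available-oxygen content 5.6 % by mass meets the Category OX criterion (Oxidizer), so the calcium hypochlorite is Category OX.
Total Category OX: 50 g + 250 g + 100 g = 400 g.
Category OX is Forbidden by passenger aircraft.

No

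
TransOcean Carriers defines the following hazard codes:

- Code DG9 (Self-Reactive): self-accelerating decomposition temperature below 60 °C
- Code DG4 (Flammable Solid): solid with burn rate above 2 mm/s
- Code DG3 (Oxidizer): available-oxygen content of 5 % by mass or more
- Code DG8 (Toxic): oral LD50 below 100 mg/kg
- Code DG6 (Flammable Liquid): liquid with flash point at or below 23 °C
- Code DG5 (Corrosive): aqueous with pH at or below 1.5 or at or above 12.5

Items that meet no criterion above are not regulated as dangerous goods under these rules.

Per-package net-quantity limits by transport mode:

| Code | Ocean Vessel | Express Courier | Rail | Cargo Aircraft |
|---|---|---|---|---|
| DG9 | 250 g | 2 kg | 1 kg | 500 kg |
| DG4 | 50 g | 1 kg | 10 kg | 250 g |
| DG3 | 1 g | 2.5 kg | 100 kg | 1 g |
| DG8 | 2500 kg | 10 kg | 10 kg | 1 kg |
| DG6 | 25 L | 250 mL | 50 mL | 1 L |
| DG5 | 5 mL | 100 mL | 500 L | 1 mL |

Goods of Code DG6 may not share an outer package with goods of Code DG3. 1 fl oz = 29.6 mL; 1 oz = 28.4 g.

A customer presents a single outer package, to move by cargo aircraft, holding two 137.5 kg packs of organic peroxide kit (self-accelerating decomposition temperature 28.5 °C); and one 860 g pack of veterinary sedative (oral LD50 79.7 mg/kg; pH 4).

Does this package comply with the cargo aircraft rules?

With self-accelerating decomposition temperature 28.5 °C (< 60 °C), the organic peroxide kit falls in Code DG9.
With oral LD50 79.7 mg/kg (< 100 mg/kg), the veterinary sedative falls in Code DG8.
Code DG8 quantity: 860 g.
That is within the Code DG8 cargo aircraft limit of 1 kg.
Code DG9 quantity: two 137.5 kg packs = 275 kg.
That is within the Code DG9 cargo aircraft limit of 500 kg.
The segregation rule (Code DG6 with Code DG3) does not apply to Code DG8 with Code DG9.
Every hazard code is within its cargo aircraft limit and no segregation rule is violated.

Yes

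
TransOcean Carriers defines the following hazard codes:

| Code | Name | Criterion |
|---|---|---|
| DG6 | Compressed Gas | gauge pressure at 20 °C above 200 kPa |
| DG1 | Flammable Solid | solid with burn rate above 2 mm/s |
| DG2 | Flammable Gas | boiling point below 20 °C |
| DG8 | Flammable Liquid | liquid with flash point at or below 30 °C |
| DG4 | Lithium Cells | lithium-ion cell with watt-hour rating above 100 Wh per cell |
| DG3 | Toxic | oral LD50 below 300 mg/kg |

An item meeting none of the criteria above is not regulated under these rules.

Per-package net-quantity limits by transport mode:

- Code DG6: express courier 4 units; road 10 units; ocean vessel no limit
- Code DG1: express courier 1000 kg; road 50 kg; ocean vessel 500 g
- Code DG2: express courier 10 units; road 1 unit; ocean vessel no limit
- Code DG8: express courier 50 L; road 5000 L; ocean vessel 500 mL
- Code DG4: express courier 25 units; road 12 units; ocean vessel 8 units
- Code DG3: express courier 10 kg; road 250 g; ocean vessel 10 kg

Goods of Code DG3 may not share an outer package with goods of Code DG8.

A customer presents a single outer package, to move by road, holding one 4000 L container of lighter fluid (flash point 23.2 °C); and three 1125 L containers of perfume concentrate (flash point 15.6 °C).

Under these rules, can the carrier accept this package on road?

No

Flash point 23.2 °C meets the Code DG8 criterion (Flammable Liquid), so the lighter fluid is Code DG8.
Flash point 15.6 °C meets the Code DG8 criterion (Flammable Liquid), so the perfume concentrate is Code DG8.
Total Code DG8: 4000 L + (three 1125 L containers = 3375 L) = 7375 L.
7375 L exceeds the road limit of 5000 L for Code DG8.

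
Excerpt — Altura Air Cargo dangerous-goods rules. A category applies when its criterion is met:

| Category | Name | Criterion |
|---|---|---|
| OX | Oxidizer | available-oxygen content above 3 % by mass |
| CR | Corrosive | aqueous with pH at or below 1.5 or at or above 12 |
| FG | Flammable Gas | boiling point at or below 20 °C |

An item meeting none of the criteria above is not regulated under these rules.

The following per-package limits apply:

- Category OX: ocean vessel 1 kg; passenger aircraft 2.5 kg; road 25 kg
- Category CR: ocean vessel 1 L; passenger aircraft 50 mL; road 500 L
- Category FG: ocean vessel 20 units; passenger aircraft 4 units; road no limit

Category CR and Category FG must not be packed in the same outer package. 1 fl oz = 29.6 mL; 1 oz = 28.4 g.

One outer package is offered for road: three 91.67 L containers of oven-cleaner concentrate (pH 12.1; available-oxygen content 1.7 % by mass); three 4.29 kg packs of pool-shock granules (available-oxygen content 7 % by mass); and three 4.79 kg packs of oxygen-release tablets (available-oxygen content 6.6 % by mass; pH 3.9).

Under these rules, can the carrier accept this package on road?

Oven-cleaner concentrate: pH 12.1 ≥ 12 → Category CR (Corrosive).
With available-oxygen content 7 % by mass (> 3 % by mass), the pool-shock granules fall in Category OX.
With available-oxygen content 6.6 % by mass (> 3 % by mass), the oxygen-release tablets fall in Category OX.
Category CR quantity: three 91.67 L containers = 275.01 L.
275.01 L is within the road limit of 500 L for Category CR.
Total Category OX: (three 4.29 kg packs = 12.87 kg) + (three 4.79 kg packs = 14.37 kg) = 27.24 kg.
27.24 kg > 25 kg (road limit, Category OX) — over the limit.
The segregation rule (Category CR with Category FG) does not apply to Category CR with Category OX.

No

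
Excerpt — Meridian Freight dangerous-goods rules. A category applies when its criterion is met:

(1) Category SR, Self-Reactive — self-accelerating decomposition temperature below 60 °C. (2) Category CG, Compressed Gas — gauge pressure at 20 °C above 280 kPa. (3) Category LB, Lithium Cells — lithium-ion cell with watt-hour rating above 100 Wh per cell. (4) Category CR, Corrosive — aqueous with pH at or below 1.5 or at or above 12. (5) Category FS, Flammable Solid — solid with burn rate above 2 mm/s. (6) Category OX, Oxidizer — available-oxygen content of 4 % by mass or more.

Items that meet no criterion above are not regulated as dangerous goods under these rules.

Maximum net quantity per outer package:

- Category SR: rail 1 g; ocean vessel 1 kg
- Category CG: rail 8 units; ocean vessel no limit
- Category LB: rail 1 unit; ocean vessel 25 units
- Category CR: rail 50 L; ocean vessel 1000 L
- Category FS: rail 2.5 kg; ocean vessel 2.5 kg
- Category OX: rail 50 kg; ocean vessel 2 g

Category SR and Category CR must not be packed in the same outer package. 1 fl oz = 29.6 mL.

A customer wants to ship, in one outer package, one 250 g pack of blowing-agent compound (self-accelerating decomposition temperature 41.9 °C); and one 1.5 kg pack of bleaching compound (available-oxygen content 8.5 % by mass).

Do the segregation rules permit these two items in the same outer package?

The blowing-agent compound has self-accelerating decomposition temperature 41.9 °C, which is < 60 °C, so it is Category SR (Self-Reactive).
With available-oxygen content 8.5 % by mass (≥ 4 % by mass), the bleaching compound falls in Category OX.
No segregation rule bars Category SR with Category OX.

Yes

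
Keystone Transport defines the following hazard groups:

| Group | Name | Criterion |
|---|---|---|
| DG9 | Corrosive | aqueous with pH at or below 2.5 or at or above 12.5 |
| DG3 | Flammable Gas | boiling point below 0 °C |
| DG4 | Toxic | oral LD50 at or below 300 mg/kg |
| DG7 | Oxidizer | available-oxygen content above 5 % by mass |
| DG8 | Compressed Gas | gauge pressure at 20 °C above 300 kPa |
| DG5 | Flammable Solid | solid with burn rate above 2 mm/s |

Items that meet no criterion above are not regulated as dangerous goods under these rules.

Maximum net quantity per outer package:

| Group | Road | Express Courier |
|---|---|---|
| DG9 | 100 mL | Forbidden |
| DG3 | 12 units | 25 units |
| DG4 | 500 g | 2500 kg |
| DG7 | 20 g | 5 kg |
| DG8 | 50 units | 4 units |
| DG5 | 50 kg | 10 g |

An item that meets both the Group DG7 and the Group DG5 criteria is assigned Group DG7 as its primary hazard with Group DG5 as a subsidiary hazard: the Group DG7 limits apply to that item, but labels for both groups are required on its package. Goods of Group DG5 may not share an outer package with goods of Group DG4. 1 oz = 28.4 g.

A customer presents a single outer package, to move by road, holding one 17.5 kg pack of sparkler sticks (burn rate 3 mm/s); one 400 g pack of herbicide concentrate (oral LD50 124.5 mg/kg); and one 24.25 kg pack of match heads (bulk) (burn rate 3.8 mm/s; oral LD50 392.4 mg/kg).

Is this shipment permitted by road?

Sparkler sticks: burn rate 3 mm/s > 2 mm/s → Group DG5 (Flammable Solid).
Herbicide concentrate: oral LD50 124.5 mg/kg ≤ 300 mg/kg → Group DG4 (Toxic).
Burn rate 3.8 mm/s meets the Group DG5 criterion (Flammable Solid), so the match heads (bulk) are Group DG5.
Total Group DG5: 17.5 kg + 24.25 kg = 41.75 kg.
41.75 kg ≤ 50 kg (road limit, Group DG5) — within limit.
Group DG4 quantity: 400 g.
400 g is within the road limit of 500 g for Group DG4.
Group DG5 and Group DG4 may not share an outer package.

No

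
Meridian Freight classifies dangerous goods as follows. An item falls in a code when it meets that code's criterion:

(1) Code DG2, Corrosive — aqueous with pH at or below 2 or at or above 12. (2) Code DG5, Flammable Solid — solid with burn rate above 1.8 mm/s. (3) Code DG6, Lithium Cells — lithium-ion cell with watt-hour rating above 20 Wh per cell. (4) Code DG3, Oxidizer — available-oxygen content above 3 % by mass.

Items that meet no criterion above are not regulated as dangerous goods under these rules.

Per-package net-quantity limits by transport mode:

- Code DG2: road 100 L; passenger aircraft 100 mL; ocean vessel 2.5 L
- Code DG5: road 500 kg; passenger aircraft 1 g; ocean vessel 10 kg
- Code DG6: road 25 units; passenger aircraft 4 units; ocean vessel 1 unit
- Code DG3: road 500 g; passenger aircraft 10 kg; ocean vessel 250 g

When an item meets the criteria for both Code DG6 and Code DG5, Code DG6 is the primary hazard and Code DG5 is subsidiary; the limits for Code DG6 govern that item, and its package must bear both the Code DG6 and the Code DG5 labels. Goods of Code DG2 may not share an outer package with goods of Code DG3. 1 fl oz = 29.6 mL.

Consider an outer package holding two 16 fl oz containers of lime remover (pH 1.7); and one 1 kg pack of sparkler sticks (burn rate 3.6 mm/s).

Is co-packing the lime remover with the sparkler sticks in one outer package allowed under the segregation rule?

With pH 1.7 (≤ 2), the lime remover falls in Code DG2.
Burn rate 3.6 mm/s meets the Code DG5 criterion (Flammable Solid), so the sparkler sticks are Code DG5.
No segregation rule bars Code DG2 with Code DG5.

Yes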